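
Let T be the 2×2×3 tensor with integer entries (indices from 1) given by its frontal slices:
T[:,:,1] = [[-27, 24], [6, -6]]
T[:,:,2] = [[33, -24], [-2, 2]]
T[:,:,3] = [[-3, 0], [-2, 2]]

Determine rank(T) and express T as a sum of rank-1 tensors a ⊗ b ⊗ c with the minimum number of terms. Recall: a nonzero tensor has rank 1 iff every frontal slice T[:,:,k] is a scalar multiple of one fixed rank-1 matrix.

Lower bound: the mode-2 unfolding of T (rows indexed by j, columns by (i,k) = (1,1), (1,2), (1,3), (2,1), (2,2), (2,3)) is [[-27, 33, -3, 6, -2, -2], [24, -24, 0, -6, 2, 2]].
There the 2×2 minor on rows j ∈ {1, 2}, columns (i,k) ∈ {(1,1), (1,2)} is det [[-27, 33], [24, -24]] = -144 ≠ 0, so this unfolding has rank ≥ 2; CP rank is at least every unfolding rank, so rank(T) ≥ 2. (Unfolding ranks only ever bound the CP rank from below — rank(T) can be strictly larger than all of them — so the matching upper bound has to come from an explicit 2-term decomposition.)
Upper bound — finding two terms. Write S_k = T[:,:,k] for the frontal slices: S₁ = [[-27, 24], [6, -6]], S₂ = [[33, -24], [-2, 2]], S₃ = [[-3, 0], [-2, 2]].
If T = a₁ ⊗ b₁ ⊗ c₁ + a₂ ⊗ b₂ ⊗ c₂ then each S_k = c₁[k]·a₁b₁ᵀ + c₂[k]·a₂b₂ᵀ. S₁ and S₂ are linearly independent, so a₁b₁ᵀ and a₂b₂ᵀ must span the same plane of matrices: they are the rank-1 matrices of the form x·S₁ + y·S₂.
det(x·S₁ + y·S₂) is 18·x² − 60·xy + 18·y² = 6·(x − 3·y)(3·x − y), vanishing at (x:y) = (3:1) and (1:3).
M₁ = 3·S₁ + S₂ = [[-48, 48], [16, -16]] = (-16)·[3, -1][1, -1]ᵀ and M₂ = S₁ + 3·S₂ = [[72, -48], [0, 0]] = 24·[1, 0][3, -2]ᵀ, so take a₁ = [3, -1], b₁ = [1, -1], a₂ = [1, 0], b₂ = [3, -2].
Each slice is an integer combination of E₁ = a₁b₁ᵀ and E₂ = a₂b₂ᵀ: S₁ = −6·E₁ − 3·E₂, S₂ = 2·E₁ + 9·E₂, S₃ = 2·E₁ − 3·E₂; reading off coefficients, c₁ = [-6, 2, 2] and c₂ = [-3, 9, -3].
Hence T = [3, -1] ⊗ [1, -1] ⊗ [-6, 2, 2] + [1, 0] ⊗ [3, -2] ⊗ [-3, 9, -3], so rank(T) ≤ 2.
These bounds meet, so rank(T) = 2.
Check entry T[1,2,3] = 0: (3)·(-1)·(2) + (1)·(-2)·(-3) = 0.

rank(T) = 2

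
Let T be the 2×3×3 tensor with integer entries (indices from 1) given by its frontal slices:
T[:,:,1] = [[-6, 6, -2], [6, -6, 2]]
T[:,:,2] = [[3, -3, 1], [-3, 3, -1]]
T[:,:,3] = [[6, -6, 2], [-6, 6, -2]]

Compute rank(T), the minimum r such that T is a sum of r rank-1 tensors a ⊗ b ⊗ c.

1

Lower bound: T ≠ 0 (e.g. T[1,1,1] = -6), so rank(T) ≥ 1.
Upper bound: the mode-1 fibre T[:,1,1] = [-6, 6] gives a = [1, -1] (primitive direction); the mode-2 fibre T[1,:,1] = [-6, 6, -2] gives b = [3, -3, 1]; then c[k] = T[1,1,k] / (a[1]·b[1]) = [-6, 3, 6] / 3 = [-2, 1, 2].
Expanding [1, -1] ⊗ [3, -3, 1] ⊗ [-2, 1, 2] reproduces all 18 entries of T, so T = [1, -1] ⊗ [3, -3, 1] ⊗ [-2, 1, 2] and rank(T) ≤ 1.
These bounds meet, so rank(T) = 1.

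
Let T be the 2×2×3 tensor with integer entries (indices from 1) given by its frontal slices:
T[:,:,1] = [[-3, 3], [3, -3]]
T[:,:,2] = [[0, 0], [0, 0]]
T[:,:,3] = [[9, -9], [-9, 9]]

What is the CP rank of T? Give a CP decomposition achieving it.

Lower bound: T ≠ 0 (e.g. T[1,1,1] = -3), so rank(T) ≥ 1.
Upper bound: the mode-1 fibre T[:,1,1] = [-3, 3] gives a = [1, -1] (primitive direction); the mode-2 fibre T[1,:,1] = [-3, 3] gives b = [1, -1]; then c[k] = T[1,1,k] / (a[1]·b[1]) = [-3, 0, 9] / 1 = [-3, 0, 9].
Expanding [1, -1] ∘ [1, -1] ∘ [-3, 0, 9] reproduces all 12 entries of T, so T = [1, -1] ∘ [1, -1] ∘ [-3, 0, 9] and rank(T) ≤ 1.
These bounds meet, so rank(T) = 1.

rank(T) = 1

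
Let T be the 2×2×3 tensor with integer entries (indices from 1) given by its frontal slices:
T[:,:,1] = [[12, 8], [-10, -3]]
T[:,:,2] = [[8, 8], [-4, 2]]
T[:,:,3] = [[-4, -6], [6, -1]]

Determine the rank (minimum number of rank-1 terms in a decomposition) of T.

3

Lower bound: the mode-3 unfolding of T (rows indexed by k, columns by (i,j) = (1,1), (1,2), (2,1), (2,2)) is [[12, 8, -10, -3], [8, 8, -4, 2], [-4, -6, 6, -1]].
There the 3×3 minor on rows k ∈ {1, 2, 3}, columns (i,j) ∈ {(1,1), (1,2), (2,1)} is det [[12, 8, -10], [8, 8, -4], [-4, -6, 6]] = 192 ≠ 0, so this unfolding has rank ≥ 3; CP rank is at least every unfolding rank, so rank(T) ≥ 3. (Flattening ranks never certify an upper bound on CP rank; for that we must actually write T with 3 rank-1 terms.)
Upper bound: T is a sum of 3 rank-1 terms, T = [1, -1] ⊗ [2, 1] ⊗ [4, 0, -4] + [1, 1] ⊗ [0, 1] ⊗ [2, 4, -4] + [2, -1] ⊗ [2, 1] ⊗ [1, 2, 1] (one valid choice — decompositions are not unique — normalised so each a, b is primitive with positive first nonzero entry; check it by expanding all entries), so rank(T) ≤ 3.
These bounds meet, so rank(T) = 3.
Check entry T[2,2,2] = 2: (-1)·(1)·(0) + (1)·(1)·(4) + (-1)·(1)·(2) = 2.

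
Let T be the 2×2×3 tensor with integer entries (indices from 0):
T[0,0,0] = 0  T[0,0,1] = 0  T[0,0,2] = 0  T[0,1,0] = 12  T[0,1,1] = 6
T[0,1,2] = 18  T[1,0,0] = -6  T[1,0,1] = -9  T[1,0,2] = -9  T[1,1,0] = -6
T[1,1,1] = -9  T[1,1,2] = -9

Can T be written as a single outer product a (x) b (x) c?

The mode-1 unfolding of T (rows indexed by i, columns by (j,k) = (0,0), (0,1), (0,2), (1,0), (1,1), (1,2)) is [[0, 0, 0, 12, 6, 18], [-6, -9, -9, -6, -9, -9]].
There the 2×2 minor on rows i ∈ {0, 1}, columns (j,k) ∈ {(0,0), (1,0)} is det [[0, 12], [-6, -6]] = 72 ≠ 0, so this unfolding has rank ≥ 2; CP rank is at least every unfolding rank, so rank(T) ≥ 2.
In particular rank(T) ≥ 2 > 1, so T is not rank-1.

No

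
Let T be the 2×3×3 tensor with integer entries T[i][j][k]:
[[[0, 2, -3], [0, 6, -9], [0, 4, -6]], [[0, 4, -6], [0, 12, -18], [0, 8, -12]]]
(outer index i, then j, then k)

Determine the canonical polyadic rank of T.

1

Lower bound: T ≠ 0 (e.g. T[0,0,1] = 2), so rank(T) ≥ 1.
Upper bound: the mode-1 fibre T[:,0,1] = [2, 4] gives a = [1, 2] (primitive direction); the mode-2 fibre T[0,:,1] = [2, 6, 4] gives b = [1, 3, 2]; then c[k] = T[0,0,k] / (a[0]·b[0]) = [0, 2, -3] / 1 = [0, 2, -3].
Expanding [1, 2] ∘ [1, 3, 2] ∘ [0, 2, -3] reproduces all 18 entries of T, so T = [1, 2] ∘ [1, 3, 2] ∘ [0, 2, -3] and rank(T) ≤ 1.
These bounds meet, so rank(T) = 1.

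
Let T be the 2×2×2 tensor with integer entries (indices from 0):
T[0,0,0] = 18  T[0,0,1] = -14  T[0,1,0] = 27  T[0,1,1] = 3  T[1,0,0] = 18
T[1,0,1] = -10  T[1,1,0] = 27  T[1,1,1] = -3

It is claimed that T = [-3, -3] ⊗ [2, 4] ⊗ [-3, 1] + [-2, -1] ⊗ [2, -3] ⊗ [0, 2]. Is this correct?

No

Reconstruct entry (0,1,0) from the claimed factors: Σₗ aₗ[0]bₗ[1]cₗ[0] = (-3)·(4)·(-3) + (-2)·(-3)·(0) = 36, but T[0,1,0] = 27. The claim is false.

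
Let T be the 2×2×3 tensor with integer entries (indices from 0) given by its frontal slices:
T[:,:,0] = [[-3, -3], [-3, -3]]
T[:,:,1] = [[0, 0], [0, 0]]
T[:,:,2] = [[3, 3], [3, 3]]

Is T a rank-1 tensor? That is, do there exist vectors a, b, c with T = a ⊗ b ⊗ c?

Yes

If T = a ⊗ b ⊗ c then every fibre of T is a multiple of the corresponding factor, so read the factors off the fibres through the nonzero entry T[0,0,0] = -3.
The mode-1 fibre T[:,0,0] = [-3, -3] gives a = [1, 1] (primitive direction); the mode-2 fibre T[0,:,0] = [-3, -3] gives b = [1, 1]; then c[k] = T[0,0,k] / (a[0]·b[0]) = [-3, 0, 3] / 1 = [-3, 0, 3].
Expanding [1, 1] ⊗ [1, 1] ⊗ [-3, 0, 3] reproduces all 12 entries of T, so T = [1, 1] ⊗ [1, 1] ⊗ [-3, 0, 3] and rank(T) ≤ 1.
Equivalently every frontal slice T[:,:,k] is c[k] times the rank-1 matrix [1, 1] ⊗ [1, 1]. So T has rank 1 (it is nonzero).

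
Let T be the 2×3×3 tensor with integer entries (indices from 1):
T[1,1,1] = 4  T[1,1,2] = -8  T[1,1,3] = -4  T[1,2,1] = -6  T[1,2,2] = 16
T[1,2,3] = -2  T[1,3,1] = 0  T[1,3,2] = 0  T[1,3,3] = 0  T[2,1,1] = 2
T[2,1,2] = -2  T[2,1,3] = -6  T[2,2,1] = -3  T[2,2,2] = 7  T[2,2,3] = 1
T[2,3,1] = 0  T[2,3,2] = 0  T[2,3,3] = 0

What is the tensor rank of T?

2

Lower bound: the mode-3 unfolding of T (rows indexed by k, columns by (i,j) = (1,1), (1,2), (1,3), (2,1), (2,2), (2,3)) is [[4, -6, 0, 2, -3, 0], [-8, 16, 0, -2, 7, 0], [-4, -2, 0, -6, 1, 0]].
There the 2×2 minor on rows k ∈ {1, 2}, columns (i,j) ∈ {(1,1), (1,2)} is det [[4, -6], [-8, 16]] = 16 ≠ 0, so this unfolding has rank ≥ 2; CP rank is at least every unfolding rank, so rank(T) ≥ 2. (Flattening ranks never certify an upper bound on CP rank; for that we must actually write T with 2 rank-1 terms.)
Upper bound — finding two terms. Write S_k = T[:,:,k] for the frontal slices: S₁ = [[4, -6, 0], [2, -3, 0]], S₂ = [[-8, 16, 0], [-2, 7, 0]], S₃ = [[-4, -2, 0], [-6, 1, 0]].
If T = a₁ ⊗ b₁ ⊗ c₁ + a₂ ⊗ b₂ ⊗ c₂ then each S_k = c₁[k]·a₁b₁ᵀ + c₂[k]·a₂b₂ᵀ. S₁ and S₂ are linearly independent, so a₁b₁ᵀ and a₂b₂ᵀ must span the same plane of matrices: they are the rank-1 matrices of the form x·S₁ + y·S₂.
The 2×2 minor of x·S₁ + y·S₂ on rows {1,2}, columns {1,2} is 8·xy − 24·y² = 8·(x − 3·y)(y), vanishing at (x:y) = (3:1) and (1:0).
M₁ = 3·S₁ + S₂ = [[4, -2, 0], [4, -2, 0]] = 2·[1, 1][2, -1, 0]ᵀ and M₂ = S₁ = [[4, -6, 0], [2, -3, 0]] = [2, 1][2, -3, 0]ᵀ, so take a₁ = [1, 1], b₁ = [2, -1, 0], a₂ = [2, 1], b₂ = [2, -3, 0].
Each slice is an integer combination of E₁ = a₁b₁ᵀ and E₂ = a₂b₂ᵀ: S₁ = E₂, S₂ = 2·E₁ − 3·E₂, S₃ = −4·E₁ + E₂; reading off coefficients, c₁ = [0, 2, -4] and c₂ = [1, -3, 1].
Hence T = [1, 1] ⊗ [2, -1, 0] ⊗ [0, 2, -4] + [2, 1] ⊗ [2, -3, 0] ⊗ [1, -3, 1], so rank(T) ≤ 2.
These bounds meet, so rank(T) = 2.
Check entry T[1,1,1] = 4: (1)·(2)·(0) + (2)·(2)·(1) = 4.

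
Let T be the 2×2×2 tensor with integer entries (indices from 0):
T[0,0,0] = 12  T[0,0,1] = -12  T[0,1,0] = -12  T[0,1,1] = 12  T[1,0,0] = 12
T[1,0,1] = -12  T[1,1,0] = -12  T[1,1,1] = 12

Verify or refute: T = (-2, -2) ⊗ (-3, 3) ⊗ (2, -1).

No

Reconstruct entry (0,0,1) from the claimed factors: Σₗ aₗ[0]bₗ[0]cₗ[1] = (-2)·(-3)·(-1) = -6, but T[0,0,1] = -12. The claim is false.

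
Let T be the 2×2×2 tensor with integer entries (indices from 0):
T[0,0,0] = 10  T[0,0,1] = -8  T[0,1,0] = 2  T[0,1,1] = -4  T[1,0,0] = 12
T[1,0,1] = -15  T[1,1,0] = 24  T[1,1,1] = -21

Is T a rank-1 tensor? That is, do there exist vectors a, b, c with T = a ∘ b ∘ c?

No

The mode-2 unfolding of T (rows indexed by j, columns by (i,k) = (0,0), (0,1), (1,0), (1,1)) is [[10, -8, 12, -15], [2, -4, 24, -21]].
There the 2×2 minor on rows j ∈ {0, 1}, columns (i,k) ∈ {(0,0), (0,1)} is det [[10, -8], [2, -4]] = -24 ≠ 0, so this unfolding has rank ≥ 2; CP rank is at least every unfolding rank, so rank(T) ≥ 2.
In particular rank(T) ≥ 2 > 1, so T is not rank-1.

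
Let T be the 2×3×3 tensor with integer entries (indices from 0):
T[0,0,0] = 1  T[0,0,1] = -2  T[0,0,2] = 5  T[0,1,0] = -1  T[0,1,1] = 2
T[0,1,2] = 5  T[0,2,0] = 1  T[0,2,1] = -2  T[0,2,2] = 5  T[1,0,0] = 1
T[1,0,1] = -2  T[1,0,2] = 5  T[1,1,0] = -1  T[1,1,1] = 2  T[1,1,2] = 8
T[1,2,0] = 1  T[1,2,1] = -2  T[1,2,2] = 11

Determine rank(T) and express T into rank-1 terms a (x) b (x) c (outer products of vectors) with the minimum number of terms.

Lower bound: the mode-2 unfolding of T (rows indexed by j, columns by (i,k) = (0,0), (0,1), (0,2), (1,0), (1,1), (1,2)) is [[1, -2, 5, 1, -2, 5], [-1, 2, 5, -1, 2, 8], [1, -2, 5, 1, -2, 11]].
There the 3×3 minor on rows j ∈ {0, 1, 2}, columns (i,k) ∈ {(0,0), (0,2), (1,2)} is det [[1, 5, 5], [-1, 5, 8], [1, 5, 11]] = 60 ≠ 0, so this unfolding has rank ≥ 3; CP rank is at least every unfolding rank, so rank(T) ≥ 3. (Unfolding ranks only ever bound the CP rank from below — rank(T) can be strictly larger than all of them — so the matching upper bound has to come from an explicit 3-term decomposition.)
Upper bound: T is a sum of 3 rank-1 terms, T = [1, 1] (x) [1, -1, 1] (x) [1, -2, 1] + [1, 1] (x) [1, 2, 2] (x) [0, 0, 4] + [2, -1] (x) [0, 1, 2] (x) [0, 0, -1] (written with every a and b primitive with positive leading entry and the scale carried by c; CP decompositions are not unique, and this one is verified by expanding entrywise), so rank(T) ≤ 3.
These bounds meet, so rank(T) = 3.

rank(T) = 3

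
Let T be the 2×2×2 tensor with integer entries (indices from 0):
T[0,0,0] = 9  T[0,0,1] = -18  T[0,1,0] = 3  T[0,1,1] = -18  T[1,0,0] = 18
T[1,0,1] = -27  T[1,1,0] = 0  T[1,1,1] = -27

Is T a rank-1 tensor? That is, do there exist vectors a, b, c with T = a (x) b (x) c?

No

The mode-3 unfolding of T (rows indexed by k, columns by (i,j) = (0,0), (0,1), (1,0), (1,1)) is [[9, 3, 18, 0], [-18, -18, -27, -27]].
There the 2×2 minor on rows k ∈ {0, 1}, columns (i,j) ∈ {(0,0), (0,1)} is det [[9, 3], [-18, -18]] = -108 ≠ 0, so this unfolding has rank ≥ 2; CP rank is at least every unfolding rank, so rank(T) ≥ 2.
In particular rank(T) ≥ 2 > 1, so T is not rank-1.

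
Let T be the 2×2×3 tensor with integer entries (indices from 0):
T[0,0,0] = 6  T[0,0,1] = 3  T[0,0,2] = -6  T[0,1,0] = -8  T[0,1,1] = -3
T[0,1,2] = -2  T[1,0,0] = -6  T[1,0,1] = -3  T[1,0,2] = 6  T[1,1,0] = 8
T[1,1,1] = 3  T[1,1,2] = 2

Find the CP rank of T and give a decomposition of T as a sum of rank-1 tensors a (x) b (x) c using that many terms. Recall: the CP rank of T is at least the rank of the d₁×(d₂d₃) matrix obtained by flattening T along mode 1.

rank(T) = 2

Lower bound: the mode-3 unfolding of T (rows indexed by k, columns by (i,j) = (0,0), (0,1), (1,0), (1,1)) is [[6, -8, -6, 8], [3, -3, -3, 3], [-6, -2, 6, 2]].
There the 2×2 minor on rows k ∈ {0, 1}, columns (i,j) ∈ {(0,0), (0,1)} is det [[6, -8], [3, -3]] = 6 ≠ 0, so this unfolding has rank ≥ 2; CP rank is at least every unfolding rank, so rank(T) ≥ 2. (Flattening ranks never certify an upper bound on CP rank; for that we must actually write T with 2 rank-1 terms.)
Upper bound — finding two terms. Every mode-1 slice of T is a multiple of one matrix: T[i,:,:] = a[i]·M with a = [1, -1] and M = [[6, 3, -6], [-8, -3, -2]] (rows indexed by j, columns by k). So it suffices to write M as a sum of two rank-1 matrices.
Splitting M by its rows (j = 0, 1), M = [1, 0][6, 3, -6]ᵀ + [0, 1][-8, -3, -2]ᵀ.
Hence T = [1, -1] (x) [1, 0] (x) [6, 3, -6] + [1, -1] (x) [0, 1] (x) [-8, -3, -2], so rank(T) ≤ 2.
These bounds meet, so rank(T) = 2.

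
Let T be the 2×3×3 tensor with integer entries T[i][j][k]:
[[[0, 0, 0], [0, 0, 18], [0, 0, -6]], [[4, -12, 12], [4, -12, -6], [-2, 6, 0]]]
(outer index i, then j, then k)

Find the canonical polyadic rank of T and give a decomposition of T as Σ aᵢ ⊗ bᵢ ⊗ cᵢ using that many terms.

rank(T) = 2

Lower bound: in the mode-2 unfolding of T (rows indexed by j, columns by (i,k)) the 2×2 minor on rows j ∈ {0, 1}, columns (i,k) ∈ {(0,2), (1,0)} is det [[0, 4], [18, 4]] = -72 ≠ 0, so that unfolding has rank ≥ 2 and hence rank(T) ≥ 2 (CP rank is at least every unfolding rank, though it can be larger).
Upper bound: with S_k = T[:,:,k], the two rank-1 terms a₁b₁ᵀ, a₂b₂ᵀ are the rank-1 members of the pencil x·S₀ + y·S₂.
The 2×2 minor of x·S₀ + y·S₂ on rows {0,1}, columns {0,1} is −72·xy − 216·y² = (-72)·(x + 3·y)(y), vanishing at (x:y) = (3:-1) and (1:0).
M₁ = 3·S₀ − S₂ = [[0, -18, 6], [0, 18, -6]] = (-6)·[1, -1][0, 3, -1]ᵀ and M₂ = S₀ = [[0, 0, 0], [4, 4, -2]] = 2·[0, 1][2, 2, -1]ᵀ, so take a₁ = [1, -1], b₁ = [0, 3, -1], a₂ = [0, 1], b₂ = [2, 2, -1].
Each slice is an integer combination of E₁ = a₁b₁ᵀ and E₂ = a₂b₂ᵀ: S₀ = 2·E₂, S₁ = −6·E₂, S₂ = 6·E₁ + 6·E₂; reading off coefficients, c₁ = [0, 0, 6] and c₂ = [2, -6, 6].
Hence T = [1, -1] ⊗ [0, 3, -1] ⊗ [0, 0, 6] + [0, 1] ⊗ [2, 2, -1] ⊗ [2, -6, 6], so rank(T) ≤ 2.
These bounds meet, so rank(T) = 2.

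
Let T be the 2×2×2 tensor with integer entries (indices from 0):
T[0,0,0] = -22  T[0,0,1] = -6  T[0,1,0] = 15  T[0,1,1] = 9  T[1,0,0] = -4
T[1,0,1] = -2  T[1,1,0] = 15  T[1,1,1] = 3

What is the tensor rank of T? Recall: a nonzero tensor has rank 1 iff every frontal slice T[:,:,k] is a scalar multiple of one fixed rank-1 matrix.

2

Lower bound: the mode-3 unfolding of T (rows indexed by k, columns by (i,j) = (0,0), (0,1), (1,0), (1,1)) is [[-22, 15, -4, 15], [-6, 9, -2, 3]].
There the 2×2 minor on rows k ∈ {0, 1}, columns (i,j) ∈ {(0,0), (0,1)} is det [[-22, 15], [-6, 9]] = -108 ≠ 0, so this unfolding has rank ≥ 2; CP rank is at least every unfolding rank, so rank(T) ≥ 2. (This is only a lower bound: in general the CP rank may exceed every unfolding rank, so we still need to exhibit 2 rank-1 terms summing to T.)
Upper bound — finding two terms. Write S_k = T[:,:,k] for the frontal slices: S₀ = [[-22, 15], [-4, 15]], S₁ = [[-6, 9], [-2, 3]].
If T = a₁ (x) b₁ (x) c₁ + a₂ (x) b₂ (x) c₂ then each S_k = c₁[k]·a₁b₁ᵀ + c₂[k]·a₂b₂ᵀ. S₀ and S₁ are linearly independent, so a₁b₁ᵀ and a₂b₂ᵀ must span the same plane of matrices: they are the rank-1 matrices of the form x·S₀ + y·S₁.
det(x·S₀ + y·S₁) is −270·x² − 90·xy = (-90)·(3·x + y)(x), vanishing at (x:y) = (1:-3) and (0:1).
M₁ = S₀ − 3·S₁ = [[-4, -12], [2, 6]] = (-2)·[2, -1][1, 3]ᵀ and M₂ = S₁ = [[-6, 9], [-2, 3]] = −[3, 1][2, -3]ᵀ, so take a₁ = [2, -1], b₁ = [1, 3], a₂ = [3, 1], b₂ = [2, -3].
Each slice is an integer combination of E₁ = a₁b₁ᵀ and E₂ = a₂b₂ᵀ: S₀ = −2·E₁ − 3·E₂, S₁ = −E₂; reading off coefficients, c₁ = [-2, 0] and c₂ = [-3, -1].
Hence T = [2, -1] (x) [1, 3] (x) [-2, 0] + [3, 1] (x) [2, -3] (x) [-3, -1], so rank(T) ≤ 2.
These bounds meet, so rank(T) = 2.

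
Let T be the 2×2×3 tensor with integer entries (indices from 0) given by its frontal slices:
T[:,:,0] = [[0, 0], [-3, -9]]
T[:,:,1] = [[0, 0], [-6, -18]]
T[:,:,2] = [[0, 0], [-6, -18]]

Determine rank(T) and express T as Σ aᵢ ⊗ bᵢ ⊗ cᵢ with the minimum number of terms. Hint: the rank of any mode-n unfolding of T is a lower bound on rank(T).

rank(T) = 1

Lower bound: T ≠ 0 (e.g. T[1,0,0] = -3), so rank(T) ≥ 1.
Upper bound: if T = a ⊗ b ⊗ c then every fibre of T is a multiple of the corresponding factor, so read the factors off the fibres through the nonzero entry T[1,0,0] = -3.
The mode-1 fibre T[:,0,0] = [0, -3] gives a = (0, 1) (primitive direction); the mode-2 fibre T[1,:,0] = [-3, -9] gives b = (1, 3); then c[k] = T[1,0,k] / (a[1]·b[0]) = [-3, -6, -6] / 1 = (-3, -6, -6).
Expanding (0, 1) ⊗ (1, 3) ⊗ (-3, -6, -6) reproduces all 12 entries of T, so T = (0, 1) ⊗ (1, 3) ⊗ (-3, -6, -6) and rank(T) ≤ 1.
These bounds meet, so rank(T) = 1.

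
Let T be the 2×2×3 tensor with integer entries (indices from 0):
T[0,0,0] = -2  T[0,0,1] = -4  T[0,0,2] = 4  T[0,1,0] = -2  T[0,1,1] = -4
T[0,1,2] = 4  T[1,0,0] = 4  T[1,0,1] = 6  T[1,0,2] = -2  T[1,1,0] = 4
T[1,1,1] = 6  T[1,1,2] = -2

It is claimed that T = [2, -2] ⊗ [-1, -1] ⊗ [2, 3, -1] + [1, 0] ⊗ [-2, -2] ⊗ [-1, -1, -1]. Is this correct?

Reconstruct entrywise from the claimed factors. For example, T[0,1,1] = -4 and Σₗ aₗ[0]bₗ[1]cₗ[1] = (2)·(-1)·(3) + (1)·(-2)·(-1) = -4; checking all 12 entries, every one matches. The claim holds.

Yes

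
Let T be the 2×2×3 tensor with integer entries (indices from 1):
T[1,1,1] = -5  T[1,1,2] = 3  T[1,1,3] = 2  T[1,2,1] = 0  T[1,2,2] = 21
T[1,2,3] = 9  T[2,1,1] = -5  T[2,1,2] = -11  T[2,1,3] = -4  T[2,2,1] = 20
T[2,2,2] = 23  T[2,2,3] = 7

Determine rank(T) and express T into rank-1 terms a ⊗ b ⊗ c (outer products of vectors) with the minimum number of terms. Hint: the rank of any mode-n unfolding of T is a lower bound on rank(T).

Lower bound: the mode-2 unfolding of T (rows indexed by j, columns by (i,k) = (1,1), (1,2), (1,3), (2,1), (2,2), (2,3)) is [[-5, 3, 2, -5, -11, -4], [0, 21, 9, 20, 23, 7]].
There the 2×2 minor on rows j ∈ {1, 2}, columns (i,k) ∈ {(1,1), (1,2)} is det [[-5, 3], [0, 21]] = -105 ≠ 0, so this unfolding has rank ≥ 2; CP rank is at least every unfolding rank, so rank(T) ≥ 2. (Flattening ranks never certify an upper bound on CP rank; for that we must actually write T with 2 rank-1 terms.)
Upper bound — finding two terms. Write S_k = T[:,:,k] for the frontal slices: S₁ = [[-5, 0], [-5, 20]], S₂ = [[3, 21], [-11, 23]], S₃ = [[2, 9], [-4, 7]].
If T = a₁ ⊗ b₁ ⊗ c₁ + a₂ ⊗ b₂ ⊗ c₂ then each S_k = c₁[k]·a₁b₁ᵀ + c₂[k]·a₂b₂ᵀ. S₁ and S₂ are linearly independent, so a₁b₁ᵀ and a₂b₂ᵀ must span the same plane of matrices: they are the rank-1 matrices of the form x·S₁ + y·S₂.
det(x·S₁ + y·S₂) is −100·x² + 50·xy + 300·y² = (-50)·(2·x + 3·y)(x − 2·y), vanishing at (x:y) = (3:-2) and (2:1).
M₁ = 3·S₁ − 2·S₂ = [[-21, -42], [7, 14]] = (-7)·[3, -1][1, 2]ᵀ and M₂ = 2·S₁ + S₂ = [[-7, 21], [-21, 63]] = (-7)·[1, 3][1, -3]ᵀ, so take a₁ = [3, -1], b₁ = [1, 2], a₂ = [1, 3], b₂ = [1, -3].
Each slice is an integer combination of E₁ = a₁b₁ᵀ and E₂ = a₂b₂ᵀ: S₁ = −E₁ − 2·E₂, S₂ = 2·E₁ − 3·E₂, S₃ = E₁ − E₂; reading off coefficients, c₁ = [-1, 2, 1] and c₂ = [-2, -3, -1].
Hence T = [3, -1] ⊗ [1, 2] ⊗ [-1, 2, 1] + [1, 3] ⊗ [1, -3] ⊗ [-2, -3, -1], so rank(T) ≤ 2.
These bounds meet, so rank(T) = 2.

rank(T) = 2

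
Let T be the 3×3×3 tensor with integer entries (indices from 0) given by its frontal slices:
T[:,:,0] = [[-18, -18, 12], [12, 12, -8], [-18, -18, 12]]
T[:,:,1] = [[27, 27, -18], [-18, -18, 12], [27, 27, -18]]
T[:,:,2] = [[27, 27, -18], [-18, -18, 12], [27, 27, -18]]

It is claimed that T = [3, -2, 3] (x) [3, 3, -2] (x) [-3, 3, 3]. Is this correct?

Reconstruct entry (0,0,0) from the claimed factors: Σₗ aₗ[0]bₗ[0]cₗ[0] = (3)·(3)·(-3) = -27, but T[0,0,0] = -18. The claim is false.

No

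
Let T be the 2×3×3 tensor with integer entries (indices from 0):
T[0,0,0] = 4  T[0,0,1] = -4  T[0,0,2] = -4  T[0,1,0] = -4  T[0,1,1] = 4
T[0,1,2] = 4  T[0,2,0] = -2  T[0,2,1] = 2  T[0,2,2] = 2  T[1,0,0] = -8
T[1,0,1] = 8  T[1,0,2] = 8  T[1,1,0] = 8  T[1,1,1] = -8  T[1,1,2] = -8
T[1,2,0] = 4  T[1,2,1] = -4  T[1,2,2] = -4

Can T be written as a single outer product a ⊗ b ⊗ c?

If T = a ⊗ b ⊗ c then every fibre of T is a multiple of the corresponding factor, so read the factors off the fibres through the nonzero entry T[0,0,0] = 4.
The mode-1 fibre T[:,0,0] = [4, -8] gives a = (1, -2) (primitive direction); the mode-2 fibre T[0,:,0] = [4, -4, -2] gives b = (2, -2, -1); then c[k] = T[0,0,k] / (a[0]·b[0]) = [4, -4, -4] / 2 = (2, -2, -2).
Expanding (1, -2) ⊗ (2, -2, -1) ⊗ (2, -2, -2) reproduces all 18 entries of T, so T = (1, -2) ⊗ (2, -2, -1) ⊗ (2, -2, -2) and rank(T) ≤ 1.
Equivalently every frontal slice T[:,:,k] is c[k] times the rank-1 matrix (1, -2) ⊗ (2, -2, -1). So T has rank 1 (it is nonzero).

Yes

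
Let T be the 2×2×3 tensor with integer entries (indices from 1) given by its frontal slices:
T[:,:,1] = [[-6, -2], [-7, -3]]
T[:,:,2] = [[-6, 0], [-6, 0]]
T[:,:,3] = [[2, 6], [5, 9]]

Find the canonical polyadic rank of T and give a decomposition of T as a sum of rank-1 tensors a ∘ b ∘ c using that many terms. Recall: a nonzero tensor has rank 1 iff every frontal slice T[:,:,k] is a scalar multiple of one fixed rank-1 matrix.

rank(T) = 2

Lower bound: the mode-3 unfolding of T (rows indexed by k, columns by (i,j) = (1,1), (1,2), (2,1), (2,2)) is [[-6, -2, -7, -3], [-6, 0, -6, 0], [2, 6, 5, 9]].
There the 2×2 minor on rows k ∈ {1, 2}, columns (i,j) ∈ {(1,1), (1,2)} is det [[-6, -2], [-6, 0]] = -12 ≠ 0, so this unfolding has rank ≥ 2; CP rank is at least every unfolding rank, so rank(T) ≥ 2. (This is only a lower bound: in general the CP rank may exceed every unfolding rank, so we still need to exhibit 2 rank-1 terms summing to T.)
Upper bound — finding two terms. Write S_k = T[:,:,k] for the frontal slices: S₁ = [[-6, -2], [-7, -3]], S₂ = [[-6, 0], [-6, 0]], S₃ = [[2, 6], [5, 9]].
If T = a₁ ∘ b₁ ∘ c₁ + a₂ ∘ b₂ ∘ c₂ then each S_k = c₁[k]·a₁b₁ᵀ + c₂[k]·a₂b₂ᵀ. S₁ and S₂ are linearly independent, so a₁b₁ᵀ and a₂b₂ᵀ must span the same plane of matrices: they are the rank-1 matrices of the form x·S₁ + y·S₂.
det(x·S₁ + y·S₂) is 4·x² + 6·xy = 2·(2·x + 3·y)(x), vanishing at (x:y) = (3:-2) and (0:1).
M₁ = 3·S₁ − 2·S₂ = [[-6, -6], [-9, -9]] = (-3)·[2, 3][1, 1]ᵀ and M₂ = S₂ = [[-6, 0], [-6, 0]] = (-6)·[1, 1][1, 0]ᵀ, so take a₁ = [2, 3], b₁ = [1, 1], a₂ = [1, 1], b₂ = [1, 0].
Each slice is an integer combination of E₁ = a₁b₁ᵀ and E₂ = a₂b₂ᵀ: S₁ = −E₁ − 4·E₂, S₂ = −6·E₂, S₃ = 3·E₁ − 4·E₂; reading off coefficients, c₁ = [-1, 0, 3] and c₂ = [-4, -6, -4].
Hence T = [2, 3] ∘ [1, 1] ∘ [-1, 0, 3] + [1, 1] ∘ [1, 0] ∘ [-4, -6, -4], so rank(T) ≤ 2.
These bounds meet, so rank(T) = 2.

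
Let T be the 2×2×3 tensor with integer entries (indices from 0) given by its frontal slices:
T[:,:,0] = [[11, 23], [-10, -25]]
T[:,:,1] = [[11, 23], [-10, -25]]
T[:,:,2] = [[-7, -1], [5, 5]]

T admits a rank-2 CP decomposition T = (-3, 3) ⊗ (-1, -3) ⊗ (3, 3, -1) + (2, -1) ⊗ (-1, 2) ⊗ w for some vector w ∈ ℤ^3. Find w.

w = (-1, -1, 2)

Subtract the known terms from T to get the rank-1 residual R = (2, -1) ⊗ (-1, 2) ⊗ w, so R[i,j,k] = a[i]·b[j]·w[k]. Pick indices with nonzero a[0]·b[0] = (2)·(-1) = -2. Only the fibre through (0,0,·) is needed: R[0,0,:] = T[0,0,:] − Σₗ aₗ[0]bₗ[0]cₗ = [11, 11, -7] − (-3)·(-1)·(3, 3, -1) = [2, 2, -4]. Then w[k] = R[0,0,k] / -2 for each k, giving w = [2, 2, -4] / -2 = (-1, -1, 2).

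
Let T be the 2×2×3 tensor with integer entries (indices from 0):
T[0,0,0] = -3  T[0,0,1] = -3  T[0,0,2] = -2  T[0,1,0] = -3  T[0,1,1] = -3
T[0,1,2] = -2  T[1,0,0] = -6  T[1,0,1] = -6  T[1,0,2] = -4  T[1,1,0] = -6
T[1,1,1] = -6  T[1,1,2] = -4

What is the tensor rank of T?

Lower bound: T ≠ 0 (e.g. T[0,0,0] = -3), so rank(T) ≥ 1.
Upper bound: if T = a ∘ b ∘ c then every fibre of T is a multiple of the corresponding factor, so read the factors off the fibres through the nonzero entry T[0,0,0] = -3.
The mode-1 fibre T[:,0,0] = [-3, -6] gives a = [1, 2] (primitive direction); the mode-2 fibre T[0,:,0] = [-3, -3] gives b = [1, 1]; then c[k] = T[0,0,k] / (a[0]·b[0]) = [-3, -3, -2] / 1 = [-3, -3, -2].
Expanding [1, 2] ∘ [1, 1] ∘ [-3, -3, -2] reproduces all 12 entries of T, so T = [1, 2] ∘ [1, 1] ∘ [-3, -3, -2] and rank(T) ≤ 1.
These bounds meet, so rank(T) = 1.

1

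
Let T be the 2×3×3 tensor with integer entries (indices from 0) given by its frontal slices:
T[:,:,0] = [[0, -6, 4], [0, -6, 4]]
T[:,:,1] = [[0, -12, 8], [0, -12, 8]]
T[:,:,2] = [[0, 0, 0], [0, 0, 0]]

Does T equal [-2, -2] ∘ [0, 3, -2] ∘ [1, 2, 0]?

Reconstruct entrywise from the claimed factors. For example, T[1,0,1] = 0 and Σₗ aₗ[1]bₗ[0]cₗ[1] = (-2)·(0)·(2) = 0; checking all 18 entries, every one matches. The claim holds.

Yes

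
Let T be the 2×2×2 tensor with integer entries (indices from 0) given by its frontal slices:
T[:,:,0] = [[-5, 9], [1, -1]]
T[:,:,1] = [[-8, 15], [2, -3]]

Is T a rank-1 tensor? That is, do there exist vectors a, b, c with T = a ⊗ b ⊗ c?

No

The mode-1 unfolding of T (rows indexed by i, columns by (j,k) = (0,0), (0,1), (1,0), (1,1)) is [[-5, -8, 9, 15], [1, 2, -1, -3]].
There the 2×2 minor on rows i ∈ {0, 1}, columns (j,k) ∈ {(0,0), (0,1)} is det [[-5, -8], [1, 2]] = -2 ≠ 0, so this unfolding has rank ≥ 2; CP rank is at least every unfolding rank, so rank(T) ≥ 2.
In particular rank(T) ≥ 2 > 1, so T is not rank-1.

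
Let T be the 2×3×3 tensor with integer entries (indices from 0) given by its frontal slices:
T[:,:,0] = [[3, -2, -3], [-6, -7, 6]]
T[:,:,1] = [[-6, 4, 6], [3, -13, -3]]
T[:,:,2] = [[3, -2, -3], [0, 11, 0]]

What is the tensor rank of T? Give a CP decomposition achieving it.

rank(T) = 2

Lower bound: the mode-2 unfolding of T (rows indexed by j, columns by (i,k) = (0,0), (0,1), (0,2), (1,0), (1,1), (1,2)) is [[3, -6, 3, -6, 3, 0], [-2, 4, -2, -7, -13, 11], [-3, 6, -3, 6, -3, 0]].
There the 2×2 minor on rows j ∈ {0, 1}, columns (i,k) ∈ {(0,0), (1,0)} is det [[3, -6], [-2, -7]] = -33 ≠ 0, so this unfolding has rank ≥ 2; CP rank is at least every unfolding rank, so rank(T) ≥ 2. (Unfolding ranks only ever bound the CP rank from below — rank(T) can be strictly larger than all of them — so the matching upper bound has to come from an explicit 2-term decomposition.)
Upper bound — finding two terms. Write S_k = T[:,:,k] for the frontal slices: S₀ = [[3, -2, -3], [-6, -7, 6]], S₁ = [[-6, 4, 6], [3, -13, -3]], S₂ = [[3, -2, -3], [0, 11, 0]].
If T = a₁ ∘ b₁ ∘ c₁ + a₂ ∘ b₂ ∘ c₂ then each S_k = c₁[k]·a₁b₁ᵀ + c₂[k]·a₂b₂ᵀ. S₀ and S₁ are linearly independent, so a₁b₁ᵀ and a₂b₂ᵀ must span the same plane of matrices: they are the rank-1 matrices of the form x·S₀ + y·S₁.
The 2×2 minor of x·S₀ + y·S₁ on rows {0,1}, columns {0,1} is −33·x² + 33·xy + 66·y² = (-33)·(x − 2·y)(x + y), vanishing at (x:y) = (2:1) and (1:-1).
M₁ = 2·S₀ + S₁ = [[0, 0, 0], [-9, -27, 9]] = (-9)·[0, 1][1, 3, -1]ᵀ and M₂ = S₀ − S₁ = [[9, -6, -9], [-9, 6, 9]] = 3·[1, -1][3, -2, -3]ᵀ, so take a₁ = [0, 1], b₁ = [1, 3, -1], a₂ = [1, -1], b₂ = [3, -2, -3].
Each slice is an integer combination of E₁ = a₁b₁ᵀ and E₂ = a₂b₂ᵀ: S₀ = −3·E₁ + E₂, S₁ = −3·E₁ − 2·E₂, S₂ = 3·E₁ + E₂; reading off coefficients, c₁ = [-3, -3, 3] and c₂ = [1, -2, 1].
Hence T = [0, 1] ∘ [1, 3, -1] ∘ [-3, -3, 3] + [1, -1] ∘ [3, -2, -3] ∘ [1, -2, 1], so rank(T) ≤ 2.
These bounds meet, so rank(T) = 2.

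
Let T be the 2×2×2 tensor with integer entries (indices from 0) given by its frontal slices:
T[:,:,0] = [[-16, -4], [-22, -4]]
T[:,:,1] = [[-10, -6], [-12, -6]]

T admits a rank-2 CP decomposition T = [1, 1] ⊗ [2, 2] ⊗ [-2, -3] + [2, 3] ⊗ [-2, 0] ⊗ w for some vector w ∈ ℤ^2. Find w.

Subtract the known terms from T to get the rank-1 residual R = [2, 3] ⊗ [-2, 0] ⊗ w, so R[i,j,k] = a[i]·b[j]·w[k]. Pick indices with nonzero a[0]·b[0] = (2)·(-2) = -4. Only the fibre through (0,0,·) is needed: R[0,0,:] = T[0,0,:] − Σₗ aₗ[0]bₗ[0]cₗ = [-16, -10] − (1)·(2)·[-2, -3] = [-12, -4]. Then w[k] = R[0,0,k] / -4 for each k, giving w = [-12, -4] / -4 = [3, 1].

w = [3, 1]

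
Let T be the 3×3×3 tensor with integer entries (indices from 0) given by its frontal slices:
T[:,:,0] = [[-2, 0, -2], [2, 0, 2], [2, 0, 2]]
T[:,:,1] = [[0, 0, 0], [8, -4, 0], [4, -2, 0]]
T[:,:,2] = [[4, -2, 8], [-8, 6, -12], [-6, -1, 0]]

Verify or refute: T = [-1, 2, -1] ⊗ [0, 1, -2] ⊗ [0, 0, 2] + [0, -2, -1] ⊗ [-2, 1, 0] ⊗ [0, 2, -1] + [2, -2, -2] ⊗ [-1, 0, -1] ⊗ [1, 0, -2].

Reconstruct entrywise from the claimed factors. For example, T[0,2,0] = -2 and Σₗ aₗ[0]bₗ[2]cₗ[0] = (-1)·(-2)·(0) + (0)·(0)·(0) + (2)·(-1)·(1) = -2; checking all 27 entries, every one matches. The claim holds.

Yes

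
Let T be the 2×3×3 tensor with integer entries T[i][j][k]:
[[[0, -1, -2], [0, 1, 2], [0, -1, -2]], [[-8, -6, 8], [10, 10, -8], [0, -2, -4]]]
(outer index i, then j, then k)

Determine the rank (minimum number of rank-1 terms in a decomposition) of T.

3

Lower bound: the mode-2 unfolding of T (rows indexed by j, columns by (i,k) = (0,0), (0,1), (0,2), (1,0), (1,1), (1,2)) is [[0, -1, -2, -8, -6, 8], [0, 1, 2, 10, 10, -8], [0, -1, -2, 0, -2, -4]].
There the 3×3 minor on rows j ∈ {0, 1, 2}, columns (i,k) ∈ {(0,1), (1,0), (1,1)} is det [[-1, -8, -6], [1, 10, 10], [-1, 0, -2]] = 24 ≠ 0, so this unfolding has rank ≥ 3; CP rank is at least every unfolding rank, so rank(T) ≥ 3. (This is only a lower bound: in general the CP rank may exceed every unfolding rank, so we still need to exhibit 3 rank-1 terms summing to T.)
Upper bound: T is a sum of 3 rank-1 terms, T = [0, 1] ⊗ [1, -2, 0] ⊗ [-4, -4, 4] + [0, 1] ⊗ [2, -1, 0] ⊗ [-2, 0, 4] + [1, 2] ⊗ [1, -1, 1] ⊗ [0, -1, -2] (one valid choice — decompositions are not unique — normalised so each a, b is primitive with positive first nonzero entry; check it by expanding all entries), so rank(T) ≤ 3.
These bounds meet, so rank(T) = 3.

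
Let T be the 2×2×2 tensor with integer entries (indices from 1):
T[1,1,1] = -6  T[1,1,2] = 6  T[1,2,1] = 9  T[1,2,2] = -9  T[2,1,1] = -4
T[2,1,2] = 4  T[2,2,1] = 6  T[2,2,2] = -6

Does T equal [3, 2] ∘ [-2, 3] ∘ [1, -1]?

Reconstruct entrywise from the claimed factors. For example, T[2,2,2] = -6 and Σₗ aₗ[2]bₗ[2]cₗ[2] = (2)·(3)·(-1) = -6; checking all 8 entries, every one matches. The claim holds.

Yes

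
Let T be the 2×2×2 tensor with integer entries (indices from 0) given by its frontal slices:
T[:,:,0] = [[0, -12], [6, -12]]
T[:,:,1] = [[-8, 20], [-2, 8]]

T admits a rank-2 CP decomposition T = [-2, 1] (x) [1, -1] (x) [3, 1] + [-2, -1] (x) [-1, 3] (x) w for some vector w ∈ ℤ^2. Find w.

Subtract the known terms from T to get the rank-1 residual R = [-2, -1] (x) [-1, 3] (x) w, so R[i,j,k] = a[i]·b[j]·w[k]. Pick indices with nonzero a[0]·b[0] = (-2)·(-1) = 2. Only the fibre through (0,0,·) is needed: R[0,0,:] = T[0,0,:] − Σₗ aₗ[0]bₗ[0]cₗ = [0, -8] − (-2)·(1)·[3, 1] = [6, -6]. Then w[k] = R[0,0,k] / 2 for each k, giving w = [6, -6] / 2 = [3, -3].

w = [3, -3]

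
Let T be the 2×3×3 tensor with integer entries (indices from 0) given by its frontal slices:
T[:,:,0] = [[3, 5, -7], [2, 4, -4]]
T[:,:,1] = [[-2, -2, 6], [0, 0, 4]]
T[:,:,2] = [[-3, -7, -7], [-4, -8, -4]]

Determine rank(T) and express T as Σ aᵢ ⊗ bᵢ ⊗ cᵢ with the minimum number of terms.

Lower bound: in the mode-2 unfolding of T (rows indexed by j, columns by (i,k)) the 3×3 minor on rows j ∈ {0, 1, 2}, columns (i,k) ∈ {(0,0), (0,1), (0,2)} is det [[3, -2, -3], [5, -2, -7], [-7, 6, -7]] = -48 ≠ 0, so that unfolding has rank ≥ 3 and hence rank(T) ≥ 3 (CP rank is at least every unfolding rank, though it can be larger).
Upper bound: T is a sum of 3 rank-1 terms, T = (1, 0) ⊗ (1, 1, 1) ⊗ (1, -2, 1) + (1, 1) ⊗ (1, 2, 0) ⊗ (2, 0, -4) + (2, 1) ⊗ (0, 0, 1) ⊗ (-4, 4, -4) (one valid choice — decompositions are not unique — normalised so each a, b is primitive with positive first nonzero entry; check it by expanding all entries), so rank(T) ≤ 3.
These bounds meet, so rank(T) = 3.

rank(T) = 3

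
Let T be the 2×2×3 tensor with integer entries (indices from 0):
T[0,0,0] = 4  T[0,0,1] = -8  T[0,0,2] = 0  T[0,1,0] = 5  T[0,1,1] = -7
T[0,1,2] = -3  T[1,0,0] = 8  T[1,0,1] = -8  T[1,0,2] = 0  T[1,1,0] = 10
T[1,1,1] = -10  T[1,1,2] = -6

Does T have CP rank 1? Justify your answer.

No

The mode-3 unfolding of T (rows indexed by k, columns by (i,j) = (0,0), (0,1), (1,0), (1,1)) is [[4, 5, 8, 10], [-8, -7, -8, -10], [0, -3, 0, -6]].
There the 3×3 minor on rows k ∈ {0, 1, 2}, columns (i,j) ∈ {(0,0), (0,1), (1,0)} is det [[4, 5, 8], [-8, -7, -8], [0, -3, 0]] = 96 ≠ 0, so this unfolding has rank ≥ 3; CP rank is at least every unfolding rank, so rank(T) ≥ 3.
In particular rank(T) ≥ 3 > 1, so T is not rank-1.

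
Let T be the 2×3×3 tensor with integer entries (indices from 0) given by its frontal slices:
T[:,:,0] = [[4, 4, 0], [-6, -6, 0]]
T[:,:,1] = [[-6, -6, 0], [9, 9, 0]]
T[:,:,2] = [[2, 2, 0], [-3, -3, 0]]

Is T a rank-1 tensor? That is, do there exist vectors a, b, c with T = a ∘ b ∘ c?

Yes

If T = a ∘ b ∘ c then every fibre of T is a multiple of the corresponding factor, so read the factors off the fibres through the nonzero entry T[0,0,0] = 4.
The mode-1 fibre T[:,0,0] = [4, -6] gives a = [2, -3] (primitive direction); the mode-2 fibre T[0,:,0] = [4, 4, 0] gives b = [1, 1, 0]; then c[k] = T[0,0,k] / (a[0]·b[0]) = [4, -6, 2] / 2 = [2, -3, 1].
Expanding [2, -3] ∘ [1, 1, 0] ∘ [2, -3, 1] reproduces all 18 entries of T, so T = [2, -3] ∘ [1, 1, 0] ∘ [2, -3, 1] and rank(T) ≤ 1.
Equivalently every frontal slice T[:,:,k] is c[k] times the rank-1 matrix [2, -3] ∘ [1, 1, 0]. So T has rank 1 (it is nonzero).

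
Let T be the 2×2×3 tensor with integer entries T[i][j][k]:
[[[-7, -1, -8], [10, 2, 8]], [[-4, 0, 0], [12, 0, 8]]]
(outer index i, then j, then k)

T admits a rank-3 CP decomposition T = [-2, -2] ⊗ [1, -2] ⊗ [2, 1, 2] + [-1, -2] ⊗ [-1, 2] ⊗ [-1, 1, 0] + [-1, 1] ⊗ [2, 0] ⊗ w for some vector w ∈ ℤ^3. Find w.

w = [1, 0, 2]

Subtract the known terms from T to get the rank-1 residual R = [-1, 1] ⊗ [2, 0] ⊗ w, so R[i,j,k] = a[i]·b[j]·w[k]. Pick indices with nonzero a[0]·b[0] = (-1)·(2) = -2. Only the fibre through (0,0,·) is needed: R[0,0,:] = T[0,0,:] − Σₗ aₗ[0]bₗ[0]cₗ = [-7, -1, -8] − (-2)·(1)·[2, 1, 2] − (-1)·(-1)·[-1, 1, 0] = [-2, 0, -4]. Then w[k] = R[0,0,k] / -2 for each k, giving w = [-2, 0, -4] / -2 = [1, 0, 2].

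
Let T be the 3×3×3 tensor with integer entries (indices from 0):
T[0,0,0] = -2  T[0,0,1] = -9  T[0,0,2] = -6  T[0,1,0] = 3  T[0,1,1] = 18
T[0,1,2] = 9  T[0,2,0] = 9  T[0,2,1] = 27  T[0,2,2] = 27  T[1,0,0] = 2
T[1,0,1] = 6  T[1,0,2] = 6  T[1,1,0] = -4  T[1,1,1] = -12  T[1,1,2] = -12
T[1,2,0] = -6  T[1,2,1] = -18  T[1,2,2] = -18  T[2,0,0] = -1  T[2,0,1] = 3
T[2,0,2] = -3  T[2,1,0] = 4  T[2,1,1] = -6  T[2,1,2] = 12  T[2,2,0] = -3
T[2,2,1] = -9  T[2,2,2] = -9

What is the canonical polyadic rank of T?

Lower bound: the mode-2 unfolding of T (rows indexed by j, columns by (i,k) = (0,0), (0,1), (0,2), (1,0), (1,1), (1,2), (2,0), (2,1), (2,2)) is [[-2, -9, -6, 2, 6, 6, -1, 3, -3], [3, 18, 9, -4, -12, -12, 4, -6, 12], [9, 27, 27, -6, -18, -18, -3, -9, -9]].
There the 2×2 minor on rows j ∈ {0, 1}, columns (i,k) ∈ {(0,0), (0,1)} is det [[-2, -9], [3, 18]] = -9 ≠ 0, so this unfolding has rank ≥ 2; CP rank is at least every unfolding rank, so rank(T) ≥ 2. (Flattening ranks never certify an upper bound on CP rank; for that we must actually write T with 2 rank-1 terms.)
Upper bound — finding two terms. Write S_k = T[:,:,k] for the frontal slices: S₀ = [[-2, 3, 9], [2, -4, -6], [-1, 4, -3]], S₁ = [[-9, 18, 27], [6, -12, -18], [3, -6, -9]], S₂ = [[-6, 9, 27], [6, -12, -18], [-3, 12, -9]].
If T = a₁ ⊗ b₁ ⊗ c₁ + a₂ ⊗ b₂ ⊗ c₂ then each S_k = c₁[k]·a₁b₁ᵀ + c₂[k]·a₂b₂ᵀ. S₀ and S₁ are linearly independent, so a₁b₁ᵀ and a₂b₂ᵀ must span the same plane of matrices: they are the rank-1 matrices of the form x·S₀ + y·S₁.
The 2×2 minor of x·S₀ + y·S₁ on rows {0,1}, columns {0,1} is 2·x² + 6·xy = 2·(x + 3·y)(x), vanishing at (x:y) = (3:-1) and (0:1).
M₁ = 3·S₀ − S₁ = [[3, -9, 0], [0, 0, 0], [-6, 18, 0]] = 3·[1, 0, -2][1, -3, 0]ᵀ and M₂ = S₁ = [[-9, 18, 27], [6, -12, -18], [3, -6, -9]] = (-3)·[3, -2, -1][1, -2, -3]ᵀ, so take a₁ = [1, 0, -2], b₁ = [1, -3, 0], a₂ = [3, -2, -1], b₂ = [1, -2, -3].
Each slice is an integer combination of E₁ = a₁b₁ᵀ and E₂ = a₂b₂ᵀ: S₀ = E₁ − E₂, S₁ = −3·E₂, S₂ = 3·E₁ − 3·E₂; reading off coefficients, c₁ = [1, 0, 3] and c₂ = [-1, -3, -3].
Hence T = [1, 0, -2] ⊗ [1, -3, 0] ⊗ [1, 0, 3] + [3, -2, -1] ⊗ [1, -2, -3] ⊗ [-1, -3, -3], so rank(T) ≤ 2.
These bounds meet, so rank(T) = 2.

2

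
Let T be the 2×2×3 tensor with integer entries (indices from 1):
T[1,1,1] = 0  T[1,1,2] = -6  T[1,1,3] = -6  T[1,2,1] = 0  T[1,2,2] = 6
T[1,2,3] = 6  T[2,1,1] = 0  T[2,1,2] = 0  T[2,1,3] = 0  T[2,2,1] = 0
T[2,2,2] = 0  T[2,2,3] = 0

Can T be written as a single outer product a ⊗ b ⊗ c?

If T = a ⊗ b ⊗ c then every fibre of T is a multiple of the corresponding factor, so read the factors off the fibres through the nonzero entry T[1,1,2] = -6.
The mode-1 fibre T[:,1,2] = [-6, 0] gives a = [1, 0] (primitive direction); the mode-2 fibre T[1,:,2] = [-6, 6] gives b = [1, -1]; then c[k] = T[1,1,k] / (a[1]·b[1]) = [0, -6, -6] / 1 = [0, -6, -6].
Expanding [1, 0] ⊗ [1, -1] ⊗ [0, -6, -6] reproduces all 12 entries of T, so T = [1, 0] ⊗ [1, -1] ⊗ [0, -6, -6] and rank(T) ≤ 1.
Equivalently every frontal slice T[:,:,k] is c[k] times the rank-1 matrix [1, 0] ⊗ [1, -1]. So T has rank 1 (it is nonzero).

Yes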